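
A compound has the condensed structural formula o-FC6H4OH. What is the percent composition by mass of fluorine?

Element totals:
  C: 6
  H: 5
  F: 1
  O: 1
Molecular formula: C6H5FO.
Molar mass = 112.103 g/mol.
Mass from F: 1 × 18.998 = 18.998 g/mol.
%F = 18.998 / 112.103 × 100 = 16.95%.

16.95%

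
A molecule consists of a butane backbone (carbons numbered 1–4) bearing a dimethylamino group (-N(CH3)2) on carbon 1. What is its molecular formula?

Atom tally by fragment:
  (CH3)2NCH2 → C:3 H:8 N:1
  CH2 → C:1 H:2
  CH2 → C:1 H:2
  CH3 → C:1 H:3
Element totals:
  C: 6
  H: 15
  N: 1

C6H15N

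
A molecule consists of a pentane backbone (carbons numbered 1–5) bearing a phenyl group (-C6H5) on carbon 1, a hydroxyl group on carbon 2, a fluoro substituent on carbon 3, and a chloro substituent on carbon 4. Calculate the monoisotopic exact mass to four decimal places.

216.0717

Atom tally by fragment:
  C6H5CH2 → C:7 H:7
  CH(OH) → C:1 H:2 O:1
  CH(F) → C:1 H:1 F:1
  CH(Cl) → C:1 H:1 Cl:1
  CH3 → C:1 H:3
Element totals:
  C: 11
  H: 14
  Cl: 1
  F: 1
  O: 1
Molecular formula: C11H14ClFO.
  M = 11(12.0) + 14(1.007825) + 34.968853 + 18.998403 + 15.994915
    = 132.000000 + 14.109550 + 34.968853 + 18.998403 + 15.994915 = 216.071721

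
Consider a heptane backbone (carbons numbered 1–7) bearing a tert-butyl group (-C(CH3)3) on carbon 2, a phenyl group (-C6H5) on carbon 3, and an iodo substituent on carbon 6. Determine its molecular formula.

C17H27I

Atom tally by fragment:
  CH3 → C:1 H:3
  CH(C(CH3)3) → C:5 H:10
  CH(C6H5) → C:7 H:6
  CH2 → C:1 H:2
  CH2 → C:1 H:2
  CH(I) → C:1 H:1 I:1
  CH3 → C:1 H:3
Element totals:
  C: 17
  H: 27
  I: 1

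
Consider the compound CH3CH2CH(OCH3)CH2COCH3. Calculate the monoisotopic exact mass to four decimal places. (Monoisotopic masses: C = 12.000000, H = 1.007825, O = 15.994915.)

Atom tally by fragment:
  CH3 → C:1 H:3
  CH2 → C:1 H:2
  CH(OCH3) → C:2 H:4 O:1
  CH2COCH3 → C:3 H:5 O:1
Element totals:
  C: 7
  H: 14
  O: 2
Molecular formula: C7H14O2.
  M = 7(12.0) + 14(1.007825) + 2(15.994915)
    = 84.000000 + 14.109550 + 31.989830 = 130.099380

130.0994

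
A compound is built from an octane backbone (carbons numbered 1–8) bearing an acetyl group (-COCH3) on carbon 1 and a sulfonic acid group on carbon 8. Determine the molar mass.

Atom tally by fragment:
  CH3COCH2 → C:3 H:5 O:1
  CH2 → C:1 H:2
  CH2 → C:1 H:2
  CH2 → C:1 H:2
  CH2 → C:1 H:2
  CH2 → C:1 H:2
  CH2 → C:1 H:2
  CH2SO3H → C:1 H:3 S:1 O:3
Element totals:
  C: 10
  H: 20
  O: 4
  S: 1
Molecular formula: C10H20O4S.
  M = 10(12.011) + 20(1.008) + 4(15.999) + 32.06
    = 120.110 + 20.160 + 63.996 + 32.060 = 236.326

236.33 g/mol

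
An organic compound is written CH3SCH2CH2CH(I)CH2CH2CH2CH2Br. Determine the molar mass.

351.08 g/mol

Element totals:
  C: 8
  H: 16
  Br: 1
  I: 1
  S: 1
Molecular formula: C8H16BrIS.
  M = 8(12.011) + 16(1.008) + 79.904 + 126.904 + 32.06
    = 96.088 + 16.128 + 79.904 + 126.904 + 32.060 = 351.084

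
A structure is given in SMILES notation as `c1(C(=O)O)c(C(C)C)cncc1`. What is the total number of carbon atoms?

Atom tally by fragment:
  pyridine ring core → C:5 H:5 N:1
  (− 2 ring H displaced by substituents)
  + COOH → C:1 H:1 O:2
  + CH(CH3)2 → C:3 H:7
Element totals:
  C: 9
  H: 11
  N: 1
  O: 2

9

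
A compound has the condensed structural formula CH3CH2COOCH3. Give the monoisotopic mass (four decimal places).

Atom tally by fragment:
  CH3 → C:1 H:3
  CH2COOCH3 → C:3 H:5 O:2
Element totals:
  C: 4
  H: 8
  O: 2
Molecular formula: C4H8O2.
  M = 4(12.0) + 8(1.007825) + 2(15.994915)
    = 48.000000 + 8.062600 + 31.989830 = 88.052430

88.0524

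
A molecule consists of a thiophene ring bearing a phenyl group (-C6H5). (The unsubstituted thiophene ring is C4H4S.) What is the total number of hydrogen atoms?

8

Atom tally by fragment:
  thiophene ring core → C:4 H:4 S:1
  (− 1 ring H displaced by substituents)
  + C6H5 → C:6 H:5
Element totals:
  C: 10
  H: 8
  S: 1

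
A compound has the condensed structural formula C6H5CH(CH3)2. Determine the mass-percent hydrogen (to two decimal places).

10.06%

Atom tally by fragment:
  benzene ring core → C:6 H:6
  (− 1 ring H displaced by substituents)
  + CH(CH3)2 → C:3 H:7
Element totals:
  C: 9
  H: 12
Molecular formula: C9H12.
Molar mass = 120.195 g/mol.
Mass from H: 12 × 1.008 = 12.096 g/mol.
%H = 12.096 / 120.195 × 100 = 10.06%.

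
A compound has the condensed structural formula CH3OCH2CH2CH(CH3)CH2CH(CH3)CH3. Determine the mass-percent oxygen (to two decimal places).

Atom tally by fragment:
  CH3OCH2 → C:2 H:5 O:1
  CH2 → C:1 H:2
  CH(CH3) → C:2 H:4
  CH2 → C:1 H:2
  CH(CH3) → C:2 H:4
  CH3 → C:1 H:3
Element totals:
  C: 9
  H: 20
  O: 1
Molecular formula: C9H20O.
Molar mass = 144.258 g/mol.
Mass from O: 1 × 15.999 = 15.999 g/mol.
%O = 15.999 / 144.258 × 100 = 11.09%.

11.09%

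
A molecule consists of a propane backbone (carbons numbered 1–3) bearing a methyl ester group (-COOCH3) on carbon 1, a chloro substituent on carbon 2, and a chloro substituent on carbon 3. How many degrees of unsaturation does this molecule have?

1

Atom tally by fragment:
  CH3OOCCH2 → C:3 H:5 O:2
  CH(Cl) → C:1 H:1 Cl:1
  CH2Cl → C:1 H:2 Cl:1
Element totals:
  C: 5
  H: 8
  Cl: 2
  O: 2
Molecular formula: C5H8Cl2O2.
DoU = (2C + 2 + N − H − X) / 2 = (2·5 + 2 + 0 − 8 − 2) / 2 = 1.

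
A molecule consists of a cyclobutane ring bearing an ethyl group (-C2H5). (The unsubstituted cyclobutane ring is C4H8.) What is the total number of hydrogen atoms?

12

Atom tally by fragment:
  cyclobutane ring core → C:4 H:8
  (− 1 ring H displaced by substituents)
  + C2H5 → C:2 H:5
Element totals:
  C: 6
  H: 12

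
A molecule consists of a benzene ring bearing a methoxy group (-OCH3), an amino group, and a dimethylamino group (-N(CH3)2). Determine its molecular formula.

Atom tally by fragment:
  benzene ring core → C:6 H:6
  (− 3 ring H displaced by substituents)
  + OCH3 → C:1 H:3 O:1
  + NH2 → N:1 H:2
  + N(CH3)2 → N:1 C:2 H:6
Element totals:
  C: 9
  H: 14
  N: 2
  O: 1

C9H14N2O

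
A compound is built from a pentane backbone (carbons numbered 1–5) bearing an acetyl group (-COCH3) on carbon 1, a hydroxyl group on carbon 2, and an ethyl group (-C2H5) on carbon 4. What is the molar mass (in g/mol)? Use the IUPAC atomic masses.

158.24 g/mol

Atom tally by fragment:
  CH3COCH2 → C:3 H:5 O:1
  CH(OH) → C:1 H:2 O:1
  CH2 → C:1 H:2
  CH(C2H5) → C:3 H:6
  CH3 → C:1 H:3
Element totals:
  C: 9
  H: 18
  O: 2
Molecular formula: C9H18O2.
  M = 9(12.011) + 18(1.008) + 2(15.999)
    = 108.099 + 18.144 + 31.998 = 158.241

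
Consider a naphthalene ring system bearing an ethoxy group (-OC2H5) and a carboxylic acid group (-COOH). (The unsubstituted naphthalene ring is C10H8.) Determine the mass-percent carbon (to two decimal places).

72.21%

Atom tally by fragment:
  naphthalene ring system core → C:10 H:8
  (− 2 ring H displaced by substituents)
  + OC2H5 → C:2 H:5 O:1
  + COOH → C:1 H:1 O:2
Element totals:
  C: 13
  H: 12
  O: 3
Molecular formula: C13H12O3.
Molar mass = 216.236 g/mol.
Mass from C: 13 × 12.011 = 156.143 g/mol.
%C = 156.143 / 216.236 × 100 = 72.21%.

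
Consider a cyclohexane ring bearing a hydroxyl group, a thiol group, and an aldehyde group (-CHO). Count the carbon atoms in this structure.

Atom tally by fragment:
  cyclohexane ring core → C:6 H:12
  (− 3 ring H displaced by substituents)
  + OH → O:1 H:1
  + SH → S:1 H:1
  + CHO → C:1 H:1 O:1
Element totals:
  C: 7
  H: 12
  O: 2
  S: 1

7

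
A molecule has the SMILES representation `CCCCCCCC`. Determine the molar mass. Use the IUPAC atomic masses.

114.23 g/mol

Atom tally by fragment:
  CH3 → C:1 H:3
  CH2 → C:1 H:2
  CH2 → C:1 H:2
  CH2 → C:1 H:2
  CH2 → C:1 H:2
  CH2 → C:1 H:2
  CH2 → C:1 H:2
  CH3 → C:1 H:3
Element totals:
  C: 8
  H: 18
Molecular formula: C8H18.
  M = 8(12.011) + 18(1.008)
    = 96.088 + 18.144 = 114.232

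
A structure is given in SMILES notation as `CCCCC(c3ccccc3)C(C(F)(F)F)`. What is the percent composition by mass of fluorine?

Atom tally by fragment:
  CH3 → C:1 H:3
  CH2 → C:1 H:2
  CH2 → C:1 H:2
  CH2 → C:1 H:2
  CH(C6H5) → C:7 H:6
  CH2CF3 → C:2 H:2 F:3
Element totals:
  C: 13
  H: 17
  F: 3
Molecular formula: C13H17F3.
Molar mass = 230.273 g/mol.
Mass from F: 3 × 18.998 = 56.994 g/mol.
%F = 56.994 / 230.273 × 100 = 24.75%.

24.75%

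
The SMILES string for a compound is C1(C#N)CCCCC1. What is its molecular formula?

Atom tally by fragment:
  cyclohexane ring core → C:6 H:12
  (− 1 ring H displaced by substituents)
  + CN → C:1 N:1
Element totals:
  C: 7
  H: 11
  N: 1

C7H11N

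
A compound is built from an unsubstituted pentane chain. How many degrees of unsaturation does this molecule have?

Atom tally by fragment:
  CH3 → C:1 H:3
  CH2 → C:1 H:2
  CH2 → C:1 H:2
  CH2 → C:1 H:2
  CH3 → C:1 H:3
Element totals:
  C: 5
  H: 12
Molecular formula: C5H12.
DoU = (2C + 2 + N − H − X) / 2 = (2·5 + 2 + 0 − 12 − 0) / 2 = 0.

0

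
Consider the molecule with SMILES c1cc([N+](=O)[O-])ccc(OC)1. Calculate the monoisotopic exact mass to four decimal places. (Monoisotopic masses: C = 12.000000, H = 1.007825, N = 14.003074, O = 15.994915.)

Atom tally by fragment:
  benzene ring core → C:6 H:6
  (− 2 ring H displaced by substituents)
  + NO2 → N:1 O:2
  + OCH3 → C:1 H:3 O:1
Element totals:
  C: 7
  H: 7
  N: 1
  O: 3
Molecular formula: C7H7NO3.
  M = 7(12.0) + 7(1.007825) + 14.003074 + 3(15.994915)
    = 84.000000 + 7.054775 + 14.003074 + 47.984745 = 153.042594

153.0426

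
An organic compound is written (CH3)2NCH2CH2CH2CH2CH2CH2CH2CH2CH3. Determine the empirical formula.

C11H25N

Atom tally by fragment:
  (CH3)2NCH2 → C:3 H:8 N:1
  CH2 → C:1 H:2
  CH2 → C:1 H:2
  CH2 → C:1 H:2
  CH2 → C:1 H:2
  CH2 → C:1 H:2
  CH2 → C:1 H:2
  CH2 → C:1 H:2
  CH3 → C:1 H:3
Element totals:
  C: 11
  H: 25
  N: 1
Molecular formula: C11H25N.
gcd of subscripts (11, 25, 1) = 1, so the empirical formula equals the molecular formula.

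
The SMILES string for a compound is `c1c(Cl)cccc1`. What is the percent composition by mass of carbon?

64.03%

Atom tally by fragment:
  benzene ring core → C:6 H:6
  (− 1 ring H displaced by substituents)
  + Cl → Cl:1
Element totals:
  C: 6
  H: 5
  Cl: 1
Molecular formula: C6H5Cl.
Molar mass = 112.556 g/mol.
Mass from C: 6 × 12.011 = 72.066 g/mol.
%C = 72.066 / 112.556 × 100 = 64.03%.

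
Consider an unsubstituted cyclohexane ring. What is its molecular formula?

Atom tally by fragment:
  cyclohexane ring core → C:6 H:12
Element totals:
  C: 6
  H: 12

C6H12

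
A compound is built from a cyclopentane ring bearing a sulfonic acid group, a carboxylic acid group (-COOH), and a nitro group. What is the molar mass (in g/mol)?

Atom tally by fragment:
  cyclopentane ring core → C:5 H:10
  (− 3 ring H displaced by substituents)
  + SO3H → S:1 O:3 H:1
  + COOH → C:1 H:1 O:2
  + NO2 → N:1 O:2
Element totals:
  C: 6
  H: 9
  N: 1
  O: 7
  S: 1
Molecular formula: C6H9NO7S.
  M = 6(12.011) + 9(1.008) + 14.007 + 7(15.999) + 32.06
    = 72.066 + 9.072 + 14.007 + 111.993 + 32.060 = 239.198

239.20 g/mol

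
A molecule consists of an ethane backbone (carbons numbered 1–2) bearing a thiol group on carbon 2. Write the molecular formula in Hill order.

Atom tally by fragment:
  CH3 → C:1 H:3
  CH2SH → C:1 H:3 S:1
Element totals:
  C: 2
  H: 6
  S: 1

C2H6S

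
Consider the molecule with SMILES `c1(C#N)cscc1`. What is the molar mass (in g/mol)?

Atom tally by fragment:
  thiophene ring core → C:4 H:4 S:1
  (− 1 ring H displaced by substituents)
  + CN → C:1 N:1
Element totals:
  C: 5
  H: 3
  N: 1
  S: 1
Molecular formula: C5H3NS.
  M = 5(12.011) + 3(1.008) + 14.007 + 32.06
    = 60.055 + 3.024 + 14.007 + 32.060 = 109.146

109.15 g/mol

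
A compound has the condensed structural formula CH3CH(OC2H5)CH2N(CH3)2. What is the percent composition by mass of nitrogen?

10.67%

Atom tally by fragment:
  CH3 → C:1 H:3
  CH(OC2H5) → C:3 H:6 O:1
  CH2N(CH3)2 → C:3 H:8 N:1
Element totals:
  C: 7
  H: 17
  N: 1
  O: 1
Molecular formula: C7H17NO.
Molar mass = 131.219 g/mol.
Mass from N: 1 × 14.007 = 14.007 g/mol.
%N = 14.007 / 131.219 × 100 = 10.67%.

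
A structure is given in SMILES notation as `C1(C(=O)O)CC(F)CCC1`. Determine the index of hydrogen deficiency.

Atom tally by fragment:
  cyclohexane ring core → C:6 H:12
  (− 2 ring H displaced by substituents)
  + COOH → C:1 H:1 O:2
  + F → F:1
Element totals:
  C: 7
  H: 11
  F: 1
  O: 2
Molecular formula: C7H11FO2.
DoU = (2C + 2 + N − H − X) / 2 = (2·7 + 2 + 0 − 11 − 1) / 2 = 2.

2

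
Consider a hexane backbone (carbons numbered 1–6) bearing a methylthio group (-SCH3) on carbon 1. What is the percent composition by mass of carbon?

Atom tally by fragment:
  CH3SCH2 → C:2 H:5 S:1
  CH2 → C:1 H:2
  CH2 → C:1 H:2
  CH2 → C:1 H:2
  CH2 → C:1 H:2
  CH3 → C:1 H:3
Element totals:
  C: 7
  H: 16
  S: 1
Molecular formula: C7H16S.
Molar mass = 132.265 g/mol.
Mass from C: 7 × 12.011 = 84.077 g/mol.
%C = 84.077 / 132.265 × 100 = 63.57%.

63.57%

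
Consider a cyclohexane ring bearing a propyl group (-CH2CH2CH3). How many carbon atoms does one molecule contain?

Atom tally by fragment:
  cyclohexane ring core → C:6 H:12
  (− 1 ring H displaced by substituents)
  + CH2CH2CH3 → C:3 H:7
Element totals:
  C: 9
  H: 18

9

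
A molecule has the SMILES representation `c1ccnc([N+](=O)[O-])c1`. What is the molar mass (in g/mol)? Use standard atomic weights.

124.10 g/mol

Atom tally by fragment:
  pyridine ring core → C:5 H:5 N:1
  (− 1 ring H displaced by substituents)
  + NO2 → N:1 O:2
Element totals:
  C: 5
  H: 4
  N: 2
  O: 2
Molecular formula: C5H4N2O2.
  M = 5(12.011) + 4(1.008) + 2(14.007) + 2(15.999)
    = 60.055 + 4.032 + 28.014 + 31.998 = 124.099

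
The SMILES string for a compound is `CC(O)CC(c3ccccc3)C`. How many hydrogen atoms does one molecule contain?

Atom tally by fragment:
  CH3 → C:1 H:3
  CH(OH) → C:1 H:2 O:1
  CH2 → C:1 H:2
  CH(C6H5) → C:7 H:6
  CH3 → C:1 H:3
Element totals:
  C: 11
  H: 16
  O: 1

16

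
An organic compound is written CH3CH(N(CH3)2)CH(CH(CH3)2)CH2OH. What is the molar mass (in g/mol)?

Atom tally by fragment:
  CH3 → C:1 H:3
  CH(N(CH3)2) → C:3 H:7 N:1
  CH(CH(CH3)2) → C:4 H:8
  CH2OH → C:1 H:3 O:1
Element totals:
  C: 9
  H: 21
  N: 1
  O: 1
Molecular formula: C9H21NO.
  M = 9(12.011) + 21(1.008) + 14.007 + 15.999
    = 108.099 + 21.168 + 14.007 + 15.999 = 159.273

159.27 g/mol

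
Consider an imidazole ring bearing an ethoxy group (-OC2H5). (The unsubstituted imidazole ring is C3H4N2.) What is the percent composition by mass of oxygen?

14.27%

Atom tally by fragment:
  imidazole ring core → C:3 H:4 N:2
  (− 1 ring H displaced by substituents)
  + OC2H5 → C:2 H:5 O:1
Element totals:
  C: 5
  H: 8
  N: 2
  O: 1
Molecular formula: C5H8N2O.
Molar mass = 112.132 g/mol.
Mass from O: 1 × 15.999 = 15.999 g/mol.
%O = 15.999 / 112.132 × 100 = 14.27%.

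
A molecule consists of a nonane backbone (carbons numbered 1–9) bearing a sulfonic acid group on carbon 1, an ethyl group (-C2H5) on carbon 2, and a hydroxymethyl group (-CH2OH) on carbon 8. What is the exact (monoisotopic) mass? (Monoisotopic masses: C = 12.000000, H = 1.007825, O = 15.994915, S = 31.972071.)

266.1552

Atom tally by fragment:
  HO3SCH2 → C:1 H:3 S:1 O:3
  CH(C2H5) → C:3 H:6
  CH2 → C:1 H:2
  CH2 → C:1 H:2
  CH2 → C:1 H:2
  CH2 → C:1 H:2
  CH2 → C:1 H:2
  CH(CH2OH) → C:2 H:4 O:1
  CH3 → C:1 H:3
Element totals:
  C: 12
  H: 26
  O: 4
  S: 1
Molecular formula: C12H26O4S.
  M = 12(12.0) + 26(1.007825) + 4(15.994915) + 31.972071
    = 144.000000 + 26.203450 + 63.979660 + 31.972071 = 266.155181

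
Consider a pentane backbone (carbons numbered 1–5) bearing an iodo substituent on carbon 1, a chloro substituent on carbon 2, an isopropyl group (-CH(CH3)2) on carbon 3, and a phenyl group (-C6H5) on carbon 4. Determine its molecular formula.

Atom tally by fragment:
  ICH2 → C:1 H:2 I:1
  CH(Cl) → C:1 H:1 Cl:1
  CH(CH(CH3)2) → C:4 H:8
  CH(C6H5) → C:7 H:6
  CH3 → C:1 H:3
Element totals:
  C: 14
  H: 20
  Cl: 1
  I: 1

C14H20ClI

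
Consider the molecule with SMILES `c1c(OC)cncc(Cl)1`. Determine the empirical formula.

Atom tally by fragment:
  pyridine ring core → C:5 H:5 N:1
  (− 2 ring H displaced by substituents)
  + OCH3 → C:1 H:3 O:1
  + Cl → Cl:1
Element totals:
  C: 6
  H: 6
  Cl: 1
  N: 1
  O: 1
Molecular formula: C6H6ClNO.
gcd of subscripts (6, 1, 6, 1, 1) = 1, so the empirical formula equals the molecular formula.

C6H6ClNO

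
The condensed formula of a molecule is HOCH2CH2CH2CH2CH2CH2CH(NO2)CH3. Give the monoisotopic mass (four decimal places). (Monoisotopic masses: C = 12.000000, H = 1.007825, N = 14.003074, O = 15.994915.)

Element totals:
  C: 8
  H: 17
  N: 1
  O: 3
Molecular formula: C8H17NO3.
  M = 8(12.0) + 17(1.007825) + 14.003074 + 3(15.994915)
    = 96.000000 + 17.133025 + 14.003074 + 47.984745 = 175.120844

175.1208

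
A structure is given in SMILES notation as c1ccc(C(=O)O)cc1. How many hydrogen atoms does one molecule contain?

6

Atom tally by fragment:
  benzene ring core → C:6 H:6
  (− 1 ring H displaced by substituents)
  + COOH → C:1 H:1 O:2
Element totals:
  C: 7
  H: 6
  O: 2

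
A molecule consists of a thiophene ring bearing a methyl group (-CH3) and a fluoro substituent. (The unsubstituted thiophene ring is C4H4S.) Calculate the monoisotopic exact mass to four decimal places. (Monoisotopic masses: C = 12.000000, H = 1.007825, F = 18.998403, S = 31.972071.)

116.0096

Atom tally by fragment:
  thiophene ring core → C:4 H:4 S:1
  (− 2 ring H displaced by substituents)
  + CH3 → C:1 H:3
  + F → F:1
Element totals:
  C: 5
  H: 5
  F: 1
  S: 1
Molecular formula: C5H5FS.
  M = 5(12.0) + 5(1.007825) + 18.998403 + 31.972071
    = 60.000000 + 5.039125 + 18.998403 + 31.972071 = 116.009599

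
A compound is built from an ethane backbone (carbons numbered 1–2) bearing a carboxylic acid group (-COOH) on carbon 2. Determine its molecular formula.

Atom tally by fragment:
  CH3 → C:1 H:3
  CH2COOH → C:2 H:3 O:2
Element totals:
  C: 3
  H: 6
  O: 2

C3H6O2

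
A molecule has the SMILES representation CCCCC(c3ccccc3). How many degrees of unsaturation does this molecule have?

Atom tally by fragment:
  CH3 → C:1 H:3
  CH2 → C:1 H:2
  CH2 → C:1 H:2
  CH2 → C:1 H:2
  CH2C6H5 → C:7 H:7
Element totals:
  C: 11
  H: 16
Molecular formula: C11H16.
DoU = (2C + 2 + N − H − X) / 2 = (2·11 + 2 + 0 − 16 − 0) / 2 = 4.

4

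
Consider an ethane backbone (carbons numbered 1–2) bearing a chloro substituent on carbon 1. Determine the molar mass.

Atom tally by fragment:
  ClCH2 → C:1 H:2 Cl:1
  CH3 → C:1 H:3
Element totals:
  C: 2
  H: 5
  Cl: 1
Molecular formula: C2H5Cl.
  M = 2(12.011) + 5(1.008) + 35.45
    = 24.022 + 5.040 + 35.450 = 64.512

64.51 g/mol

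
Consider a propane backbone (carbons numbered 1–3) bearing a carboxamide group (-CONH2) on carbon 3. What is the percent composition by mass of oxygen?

Atom tally by fragment:
  CH3 → C:1 H:3
  CH2 → C:1 H:2
  CH2CONH2 → C:2 H:4 O:1 N:1
Element totals:
  C: 4
  H: 9
  N: 1
  O: 1
Molecular formula: C4H9NO.
Molar mass = 87.122 g/mol.
Mass from O: 1 × 15.999 = 15.999 g/mol.
%O = 15.999 / 87.122 × 100 = 18.36%.

18.36%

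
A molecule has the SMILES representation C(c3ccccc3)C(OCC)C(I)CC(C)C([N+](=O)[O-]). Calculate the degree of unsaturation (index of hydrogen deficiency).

5

Atom tally by fragment:
  C6H5CH2 → C:7 H:7
  CH(OC2H5) → C:3 H:6 O:1
  CH(I) → C:1 H:1 I:1
  CH2 → C:1 H:2
  CH(CH3) → C:2 H:4
  CH2NO2 → C:1 H:2 N:1 O:2
Element totals:
  C: 15
  H: 22
  I: 1
  N: 1
  O: 3
Molecular formula: C15H22INO3.
DoU = (2C + 2 + N − H − X) / 2 = (2·15 + 2 + 1 − 22 − 1) / 2 = 5.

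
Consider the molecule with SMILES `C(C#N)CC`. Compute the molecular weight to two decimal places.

69.11 g/mol

Atom tally by fragment:
  NCCH2 → C:2 H:2 N:1
  CH2 → C:1 H:2
  CH3 → C:1 H:3
Element totals:
  C: 4
  H: 7
  N: 1
Molecular formula: C4H7N.
  M = 4(12.011) + 7(1.008) + 14.007
    = 48.044 + 7.056 + 14.007 = 69.107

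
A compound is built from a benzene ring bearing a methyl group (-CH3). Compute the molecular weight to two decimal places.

92.14 g/mol

Atom tally by fragment:
  benzene ring core → C:6 H:6
  (− 1 ring H displaced by substituents)
  + CH3 → C:1 H:3
Element totals:
  C: 7
  H: 8
Molecular formula: C7H8.
  M = 7(12.011) + 8(1.008)
    = 84.077 + 8.064 = 92.141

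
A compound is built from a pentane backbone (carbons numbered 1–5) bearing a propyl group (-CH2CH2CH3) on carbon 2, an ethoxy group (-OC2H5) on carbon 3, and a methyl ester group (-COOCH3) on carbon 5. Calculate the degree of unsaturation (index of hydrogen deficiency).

Atom tally by fragment:
  CH3 → C:1 H:3
  CH(CH2CH2CH3) → C:4 H:8
  CH(OC2H5) → C:3 H:6 O:1
  CH2 → C:1 H:2
  CH2COOCH3 → C:3 H:5 O:2
Element totals:
  C: 12
  H: 24
  O: 3
Molecular formula: C12H24O3.
DoU = (2C + 2 + N − H − X) / 2 = (2·12 + 2 + 0 − 24 − 0) / 2 = 1.

1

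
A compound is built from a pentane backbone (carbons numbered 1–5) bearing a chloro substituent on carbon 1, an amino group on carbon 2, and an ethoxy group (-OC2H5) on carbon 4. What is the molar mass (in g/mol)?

Atom tally by fragment:
  ClCH2 → C:1 H:2 Cl:1
  CH(NH2) → C:1 H:3 N:1
  CH2 → C:1 H:2
  CH(OC2H5) → C:3 H:6 O:1
  CH3 → C:1 H:3
Element totals:
  C: 7
  H: 16
  Cl: 1
  N: 1
  O: 1
Molecular formula: C7H16ClNO.
  M = 7(12.011) + 16(1.008) + 35.45 + 14.007 + 15.999
    = 84.077 + 16.128 + 35.450 + 14.007 + 15.999 = 165.661

165.66 g/mol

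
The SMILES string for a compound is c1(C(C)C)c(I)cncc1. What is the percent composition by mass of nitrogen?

Atom tally by fragment:
  pyridine ring core → C:5 H:5 N:1
  (− 2 ring H displaced by substituents)
  + CH(CH3)2 → C:3 H:7
  + I → I:1
Element totals:
  C: 8
  H: 10
  I: 1
  N: 1
Molecular formula: C8H10IN.
Molar mass = 247.079 g/mol.
Mass from N: 1 × 14.007 = 14.007 g/mol.
%N = 14.007 / 247.079 × 100 = 5.67%.

5.67%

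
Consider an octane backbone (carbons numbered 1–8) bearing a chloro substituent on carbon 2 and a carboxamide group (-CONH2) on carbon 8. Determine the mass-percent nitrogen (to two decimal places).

Atom tally by fragment:
  CH3 → C:1 H:3
  CH(Cl) → C:1 H:1 Cl:1
  CH2 → C:1 H:2
  CH2 → C:1 H:2
  CH2 → C:1 H:2
  CH2 → C:1 H:2
  CH2 → C:1 H:2
  CH2CONH2 → C:2 H:4 O:1 N:1
Element totals:
  C: 9
  H: 18
  Cl: 1
  N: 1
  O: 1
Molecular formula: C9H18ClNO.
Molar mass = 191.699 g/mol.
Mass from N: 1 × 14.007 = 14.007 g/mol.
%N = 14.007 / 191.699 × 100 = 7.31%.

7.31%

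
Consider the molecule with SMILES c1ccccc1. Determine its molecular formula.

Atom tally by fragment:
  benzene ring core → C:6 H:6
Element totals:
  C: 6
  H: 6

C6H6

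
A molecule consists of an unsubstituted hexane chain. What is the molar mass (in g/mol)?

86.18 g/mol

Atom tally by fragment:
  CH3 → C:1 H:3
  CH2 → C:1 H:2
  CH2 → C:1 H:2
  CH2 → C:1 H:2
  CH2 → C:1 H:2
  CH3 → C:1 H:3
Element totals:
  C: 6
  H: 14
Molecular formula: C6H14.
  M = 6(12.011) + 14(1.008)
    = 72.066 + 14.112 = 86.178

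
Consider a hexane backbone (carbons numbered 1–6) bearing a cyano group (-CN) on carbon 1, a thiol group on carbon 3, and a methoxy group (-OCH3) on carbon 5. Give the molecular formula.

Atom tally by fragment:
  NCCH2 → C:2 H:2 N:1
  CH2 → C:1 H:2
  CH(SH) → C:1 H:2 S:1
  CH2 → C:1 H:2
  CH(OCH3) → C:2 H:4 O:1
  CH3 → C:1 H:3
Element totals:
  C: 8
  H: 15
  N: 1
  O: 1
  S: 1

C8H15NOS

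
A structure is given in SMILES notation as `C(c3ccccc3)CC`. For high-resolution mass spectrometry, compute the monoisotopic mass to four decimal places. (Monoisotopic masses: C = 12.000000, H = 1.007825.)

Atom tally by fragment:
  C6H5CH2 → C:7 H:7
  CH2 → C:1 H:2
  CH3 → C:1 H:3
Element totals:
  C: 9
  H: 12
Molecular formula: C9H12.
  M = 9(12.0) + 12(1.007825)
    = 108.000000 + 12.093900 = 120.093900

120.0939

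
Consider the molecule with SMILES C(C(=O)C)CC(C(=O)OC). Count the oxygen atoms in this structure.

3

Atom tally by fragment:
  CH3COCH2 → C:3 H:5 O:1
  CH2 → C:1 H:2
  CH2COOCH3 → C:3 H:5 O:2
Element totals:
  C: 7
  H: 12
  O: 3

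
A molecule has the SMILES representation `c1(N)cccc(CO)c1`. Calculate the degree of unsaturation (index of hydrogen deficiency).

Atom tally by fragment:
  benzene ring core → C:6 H:6
  (− 2 ring H displaced by substituents)
  + NH2 → N:1 H:2
  + CH2OH → C:1 H:3 O:1
Element totals:
  C: 7
  H: 9
  N: 1
  O: 1
Molecular formula: C7H9NO.
DoU = (2C + 2 + N − H − X) / 2 = (2·7 + 2 + 1 − 9 − 0) / 2 = 4.

4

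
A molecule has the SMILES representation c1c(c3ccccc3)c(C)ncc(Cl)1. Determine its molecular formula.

Atom tally by fragment:
  pyridine ring core → C:5 H:5 N:1
  (− 3 ring H displaced by substituents)
  + C6H5 → C:6 H:5
  + CH3 → C:1 H:3
  + Cl → Cl:1
Element totals:
  C: 12
  H: 10
  Cl: 1
  N: 1

C12H10ClN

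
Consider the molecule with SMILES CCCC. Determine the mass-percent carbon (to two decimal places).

Atom tally by fragment:
  CH3 → C:1 H:3
  CH2 → C:1 H:2
  CH2 → C:1 H:2
  CH3 → C:1 H:3
Element totals:
  C: 4
  H: 10
Molecular formula: C4H10.
Molar mass = 58.124 g/mol.
Mass from C: 4 × 12.011 = 48.044 g/mol.
%C = 48.044 / 58.124 × 100 = 82.66%.

82.66%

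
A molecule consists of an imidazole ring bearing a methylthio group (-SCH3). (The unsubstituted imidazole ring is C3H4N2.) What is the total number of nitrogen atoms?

2

Atom tally by fragment:
  imidazole ring core → C:3 H:4 N:2
  (− 1 ring H displaced by substituents)
  + SCH3 → C:1 H:3 S:1
Element totals:
  C: 4
  H: 6
  N: 2
  S: 1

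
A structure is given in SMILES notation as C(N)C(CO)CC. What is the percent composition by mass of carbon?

Atom tally by fragment:
  H2NCH2 → C:1 H:4 N:1
  CH(CH2OH) → C:2 H:4 O:1
  CH2 → C:1 H:2
  CH3 → C:1 H:3
Element totals:
  C: 5
  H: 13
  N: 1
  O: 1
Molecular formula: C5H13NO.
Molar mass = 103.165 g/mol.
Mass from C: 5 × 12.011 = 60.055 g/mol.
%C = 60.055 / 103.165 × 100 = 58.21%.

58.21%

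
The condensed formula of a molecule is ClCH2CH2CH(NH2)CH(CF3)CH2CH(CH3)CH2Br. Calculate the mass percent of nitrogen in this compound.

4.51%

Element totals:
  C: 9
  H: 16
  Br: 1
  Cl: 1
  F: 3
  N: 1
Molecular formula: C9H16BrClF3N.
Molar mass = 310.582 g/mol.
Mass from N: 1 × 14.007 = 14.007 g/mol.
%N = 14.007 / 310.582 × 100 = 4.51%.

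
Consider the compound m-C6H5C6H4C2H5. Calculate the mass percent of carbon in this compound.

Atom tally by fragment:
  benzene ring core → C:6 H:6
  (− 2 ring H displaced by substituents)
  + C6H5 → C:6 H:5
  + C2H5 → C:2 H:5
Element totals:
  C: 14
  H: 14
Molecular formula: C14H14.
Molar mass = 182.266 g/mol.
Mass from C: 14 × 12.011 = 168.154 g/mol.
%C = 168.154 / 182.266 × 100 = 92.26%.

92.26%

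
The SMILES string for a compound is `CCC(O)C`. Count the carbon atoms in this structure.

4

Atom tally by fragment:
  CH3 → C:1 H:3
  CH2 → C:1 H:2
  CH(OH) → C:1 H:2 O:1
  CH3 → C:1 H:3
Element totals:
  C: 4
  H: 10
  O: 1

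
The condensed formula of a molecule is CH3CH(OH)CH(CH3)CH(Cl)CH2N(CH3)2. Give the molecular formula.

Element totals:
  C: 8
  H: 18
  Cl: 1
  N: 1
  O: 1

C8H18ClNO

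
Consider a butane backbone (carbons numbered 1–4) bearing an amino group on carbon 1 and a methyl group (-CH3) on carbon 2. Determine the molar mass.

Atom tally by fragment:
  H2NCH2 → C:1 H:4 N:1
  CH(CH3) → C:2 H:4
  CH2 → C:1 H:2
  CH3 → C:1 H:3
Element totals:
  C: 5
  H: 13
  N: 1
Molecular formula: C5H13N.
  M = 5(12.011) + 13(1.008) + 14.007
    = 60.055 + 13.104 + 14.007 = 87.166

87.17 g/mol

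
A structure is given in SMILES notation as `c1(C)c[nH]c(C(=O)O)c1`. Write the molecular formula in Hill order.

C6H7NO2

Atom tally by fragment:
  pyrrole ring core → C:4 H:5 N:1
  (− 2 ring H displaced by substituents)
  + CH3 → C:1 H:3
  + COOH → C:1 H:1 O:2
Element totals:
  C: 6
  H: 7
  N: 1
  O: 2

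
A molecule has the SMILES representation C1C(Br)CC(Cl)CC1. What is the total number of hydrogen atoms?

10

Atom tally by fragment:
  cyclohexane ring core → C:6 H:12
  (− 2 ring H displaced by substituents)
  + Br → Br:1
  + Cl → Cl:1
Element totals:
  C: 6
  H: 10
  Br: 1
  Cl: 1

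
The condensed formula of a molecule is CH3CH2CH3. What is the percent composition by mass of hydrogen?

18.29%

Element totals:
  C: 3
  H: 8
Molecular formula: C3H8.
Molar mass = 44.097 g/mol.
Mass from H: 8 × 1.008 = 8.064 g/mol.
%H = 8.064 / 44.097 × 100 = 18.29%.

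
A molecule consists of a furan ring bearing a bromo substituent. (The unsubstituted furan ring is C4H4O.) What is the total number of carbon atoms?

Atom tally by fragment:
  furan ring core → C:4 H:4 O:1
  (− 1 ring H displaced by substituents)
  + Br → Br:1
Element totals:
  C: 4
  H: 3
  Br: 1
  O: 1

4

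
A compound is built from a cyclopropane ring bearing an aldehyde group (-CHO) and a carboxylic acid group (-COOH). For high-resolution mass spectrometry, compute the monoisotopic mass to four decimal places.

Atom tally by fragment:
  cyclopropane ring core → C:3 H:6
  (− 2 ring H displaced by substituents)
  + CHO → C:1 H:1 O:1
  + COOH → C:1 H:1 O:2
Element totals:
  C: 5
  H: 6
  O: 3
Molecular formula: C5H6O3.
  M = 5(12.0) + 6(1.007825) + 3(15.994915)
    = 60.000000 + 6.046950 + 47.984745 = 114.031695

114.0317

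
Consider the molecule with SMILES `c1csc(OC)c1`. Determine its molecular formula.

Atom tally by fragment:
  thiophene ring core → C:4 H:4 S:1
  (− 1 ring H displaced by substituents)
  + OCH3 → C:1 H:3 O:1
Element totals:
  C: 5
  H: 6
  O: 1
  S: 1

C5H6OS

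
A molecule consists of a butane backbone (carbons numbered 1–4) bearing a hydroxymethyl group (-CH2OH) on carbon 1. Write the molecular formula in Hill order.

Atom tally by fragment:
  HOCH2CH2 → C:2 H:5 O:1
  CH2 → C:1 H:2
  CH2 → C:1 H:2
  CH3 → C:1 H:3
Element totals:
  C: 5
  H: 12
  O: 1

C5H12O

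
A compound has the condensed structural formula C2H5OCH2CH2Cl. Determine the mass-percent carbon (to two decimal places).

44.25%

Atom tally by fragment:
  C2H5OCH2 → C:3 H:7 O:1
  CH2Cl → C:1 H:2 Cl:1
Element totals:
  C: 4
  H: 9
  Cl: 1
  O: 1
Molecular formula: C4H9ClO.
Molar mass = 108.565 g/mol.
Mass from C: 4 × 12.011 = 48.044 g/mol.
%C = 48.044 / 108.565 × 100 = 44.25%.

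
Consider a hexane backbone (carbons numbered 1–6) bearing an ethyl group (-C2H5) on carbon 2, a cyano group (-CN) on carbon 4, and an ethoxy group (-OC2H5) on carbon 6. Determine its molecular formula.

C11H21NO

Atom tally by fragment:
  CH3 → C:1 H:3
  CH(C2H5) → C:3 H:6
  CH2 → C:1 H:2
  CH(CN) → C:2 H:1 N:1
  CH2 → C:1 H:2
  CH2OC2H5 → C:3 H:7 O:1
Element totals:
  C: 11
  H: 21
  N: 1
  O: 1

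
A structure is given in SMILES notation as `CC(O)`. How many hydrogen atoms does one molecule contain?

Atom tally by fragment:
  CH3 → C:1 H:3
  CH2OH → C:1 H:3 O:1
Element totals:
  C: 2
  H: 6
  O: 1

6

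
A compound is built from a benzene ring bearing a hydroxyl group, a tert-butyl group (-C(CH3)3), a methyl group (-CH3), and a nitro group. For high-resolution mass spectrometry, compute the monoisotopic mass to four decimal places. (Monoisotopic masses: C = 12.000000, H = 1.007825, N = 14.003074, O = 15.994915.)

Atom tally by fragment:
  benzene ring core → C:6 H:6
  (− 4 ring H displaced by substituents)
  + OH → O:1 H:1
  + C(CH3)3 → C:4 H:9
  + CH3 → C:1 H:3
  + NO2 → N:1 O:2
Element totals:
  C: 11
  H: 15
  N: 1
  O: 3
Molecular formula: C11H15NO3.
  M = 11(12.0) + 15(1.007825) + 14.003074 + 3(15.994915)
    = 132.000000 + 15.117375 + 14.003074 + 47.984745 = 209.105194

209.1052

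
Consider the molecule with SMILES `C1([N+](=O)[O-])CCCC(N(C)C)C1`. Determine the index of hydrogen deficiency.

2

Atom tally by fragment:
  cyclohexane ring core → C:6 H:12
  (− 2 ring H displaced by substituents)
  + NO2 → N:1 O:2
  + N(CH3)2 → N:1 C:2 H:6
Element totals:
  C: 8
  H: 16
  N: 2
  O: 2
Molecular formula: C8H16N2O2.
DoU = (2C + 2 + N − H − X) / 2 = (2·8 + 2 + 2 − 16 − 0) / 2 = 2.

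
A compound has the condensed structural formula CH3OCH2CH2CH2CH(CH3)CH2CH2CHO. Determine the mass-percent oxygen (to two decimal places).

Atom tally by fragment:
  CH3OCH2 → C:2 H:5 O:1
  CH2 → C:1 H:2
  CH2 → C:1 H:2
  CH(CH3) → C:2 H:4
  CH2 → C:1 H:2
  CH2CHO → C:2 H:3 O:1
Element totals:
  C: 9
  H: 18
  O: 2
Molecular formula: C9H18O2.
Molar mass = 158.241 g/mol.
Mass from O: 2 × 15.999 = 31.998 g/mol.
%O = 31.998 / 158.241 × 100 = 20.22%.

20.22%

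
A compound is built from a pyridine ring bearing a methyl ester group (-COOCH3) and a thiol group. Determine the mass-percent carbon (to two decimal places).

49.69%

Atom tally by fragment:
  pyridine ring core → C:5 H:5 N:1
  (− 2 ring H displaced by substituents)
  + COOCH3 → C:2 H:3 O:2
  + SH → S:1 H:1
Element totals:
  C: 7
  H: 7
  N: 1
  O: 2
  S: 1
Molecular formula: C7H7NO2S.
Molar mass = 169.198 g/mol.
Mass from C: 7 × 12.011 = 84.077 g/mol.
%C = 84.077 / 169.198 × 100 = 49.69%.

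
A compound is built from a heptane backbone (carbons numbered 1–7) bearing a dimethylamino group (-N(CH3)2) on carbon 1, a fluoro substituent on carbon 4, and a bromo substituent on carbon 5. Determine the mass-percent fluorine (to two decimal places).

7.91%

Atom tally by fragment:
  (CH3)2NCH2 → C:3 H:8 N:1
  CH2 → C:1 H:2
  CH2 → C:1 H:2
  CH(F) → C:1 H:1 F:1
  CH(Br) → C:1 H:1 Br:1
  CH2 → C:1 H:2
  CH3 → C:1 H:3
Element totals:
  C: 9
  H: 19
  Br: 1
  F: 1
  N: 1
Molecular formula: C9H19BrFN.
Molar mass = 240.160 g/mol.
Mass from F: 1 × 18.998 = 18.998 g/mol.
%F = 18.998 / 240.160 × 100 = 7.91%.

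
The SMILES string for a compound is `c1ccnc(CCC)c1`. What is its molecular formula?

Atom tally by fragment:
  pyridine ring core → C:5 H:5 N:1
  (− 1 ring H displaced by substituents)
  + CH2CH2CH3 → C:3 H:7
Element totals:
  C: 8
  H: 11
  N: 1

C8H11N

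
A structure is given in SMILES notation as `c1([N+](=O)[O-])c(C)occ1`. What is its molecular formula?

C5H5NO3

Atom tally by fragment:
  furan ring core → C:4 H:4 O:1
  (− 2 ring H displaced by substituents)
  + NO2 → N:1 O:2
  + CH3 → C:1 H:3
Element totals:
  C: 5
  H: 5
  N: 1
  O: 3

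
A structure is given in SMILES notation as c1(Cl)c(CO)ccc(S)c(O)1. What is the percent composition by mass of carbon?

44.10%

Atom tally by fragment:
  benzene ring core → C:6 H:6
  (− 4 ring H displaced by substituents)
  + Cl → Cl:1
  + CH2OH → C:1 H:3 O:1
  + SH → S:1 H:1
  + OH → O:1 H:1
Element totals:
  C: 7
  H: 7
  Cl: 1
  O: 2
  S: 1
Molecular formula: C7H7ClO2S.
Molar mass = 190.641 g/mol.
Mass from C: 7 × 12.011 = 84.077 g/mol.
%C = 84.077 / 190.641 × 100 = 44.10%.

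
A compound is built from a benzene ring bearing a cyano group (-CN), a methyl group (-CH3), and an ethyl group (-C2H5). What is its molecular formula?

C10H11N

Atom tally by fragment:
  benzene ring core → C:6 H:6
  (− 3 ring H displaced by substituents)
  + CN → C:1 N:1
  + CH3 → C:1 H:3
  + C2H5 → C:2 H:5
Element totals:
  C: 10
  H: 11
  N: 1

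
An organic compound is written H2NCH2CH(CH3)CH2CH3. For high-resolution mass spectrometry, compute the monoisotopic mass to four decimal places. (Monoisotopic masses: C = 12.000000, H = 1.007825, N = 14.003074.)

Element totals:
  C: 5
  H: 13
  N: 1
Molecular formula: C5H13N.
  M = 5(12.0) + 13(1.007825) + 14.003074
    = 60.000000 + 13.101725 + 14.003074 = 87.104799

87.1048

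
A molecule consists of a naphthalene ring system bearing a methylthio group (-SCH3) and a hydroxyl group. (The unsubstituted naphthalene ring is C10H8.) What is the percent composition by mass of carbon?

69.44%

Atom tally by fragment:
  naphthalene ring system core → C:10 H:8
  (− 2 ring H displaced by substituents)
  + SCH3 → C:1 H:3 S:1
  + OH → O:1 H:1
Element totals:
  C: 11
  H: 10
  O: 1
  S: 1
Molecular formula: C11H10OS.
Molar mass = 190.260 g/mol.
Mass from C: 11 × 12.011 = 132.121 g/mol.
%C = 132.121 / 190.260 × 100 = 69.44%.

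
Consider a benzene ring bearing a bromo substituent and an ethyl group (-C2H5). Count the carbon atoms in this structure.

8

Atom tally by fragment:
  benzene ring core → C:6 H:6
  (− 2 ring H displaced by substituents)
  + Br → Br:1
  + C2H5 → C:2 H:5
Element totals:
  C: 8
  H: 9
  Br: 1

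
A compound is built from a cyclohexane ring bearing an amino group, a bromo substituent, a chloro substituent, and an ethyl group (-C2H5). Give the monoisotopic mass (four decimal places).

Atom tally by fragment:
  cyclohexane ring core → C:6 H:12
  (− 4 ring H displaced by substituents)
  + NH2 → N:1 H:2
  + Br → Br:1
  + Cl → Cl:1
  + C2H5 → C:2 H:5
Element totals:
  C: 8
  H: 15
  Br: 1
  Cl: 1
  N: 1
Molecular formula: C8H15BrClN.
  M = 8(12.0) + 15(1.007825) + 78.918338 + 34.968853 + 14.003074
    = 96.000000 + 15.117375 + 78.918338 + 34.968853 + 14.003074 = 239.007640

239.0076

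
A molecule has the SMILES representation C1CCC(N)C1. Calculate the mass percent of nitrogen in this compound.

Atom tally by fragment:
  cyclopentane ring core → C:5 H:10
  (− 1 ring H displaced by substituents)
  + NH2 → N:1 H:2
Element totals:
  C: 5
  H: 11
  N: 1
Molecular formula: C5H11N.
Molar mass = 85.150 g/mol.
Mass from N: 1 × 14.007 = 14.007 g/mol.
%N = 14.007 / 85.150 × 100 = 16.45%.

16.45%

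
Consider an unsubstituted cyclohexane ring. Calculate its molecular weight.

Atom tally by fragment:
  cyclohexane ring core → C:6 H:12
Element totals:
  C: 6
  H: 12
Molecular formula: C6H12.
  M = 6(12.011) + 12(1.008)
    = 72.066 + 12.096 = 84.162

84.16 g/mol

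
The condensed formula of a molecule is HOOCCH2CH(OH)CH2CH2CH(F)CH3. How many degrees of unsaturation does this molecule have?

Element totals:
  C: 7
  H: 13
  F: 1
  O: 3
Molecular formula: C7H13FO3.
DoU = (2C + 2 + N − H − X) / 2 = (2·7 + 2 + 0 − 13 − 1) / 2 = 1.

1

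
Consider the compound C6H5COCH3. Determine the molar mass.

120.15 g/mol

Element totals:
  C: 8
  H: 8
  O: 1
Molecular formula: C8H8O.
  M = 8(12.011) + 8(1.008) + 15.999
    = 96.088 + 8.064 + 15.999 = 120.151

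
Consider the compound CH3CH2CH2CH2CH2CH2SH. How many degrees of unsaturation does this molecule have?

Atom tally by fragment:
  CH3 → C:1 H:3
  CH2 → C:1 H:2
  CH2 → C:1 H:2
  CH2 → C:1 H:2
  CH2 → C:1 H:2
  CH2SH → C:1 H:3 S:1
Element totals:
  C: 6
  H: 14
  S: 1
Molecular formula: C6H14S.
DoU = (2C + 2 + N − H − X) / 2 = (2·6 + 2 + 0 − 14 − 0) / 2 = 0.

0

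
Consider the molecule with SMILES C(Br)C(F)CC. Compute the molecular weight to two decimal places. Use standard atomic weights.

155.01 g/mol

Atom tally by fragment:
  BrCH2 → C:1 H:2 Br:1
  CH(F) → C:1 H:1 F:1
  CH2 → C:1 H:2
  CH3 → C:1 H:3
Element totals:
  C: 4
  H: 8
  Br: 1
  F: 1
Molecular formula: C4H8BrF.
  M = 4(12.011) + 8(1.008) + 79.904 + 18.998
    = 48.044 + 8.064 + 79.904 + 18.998 = 155.010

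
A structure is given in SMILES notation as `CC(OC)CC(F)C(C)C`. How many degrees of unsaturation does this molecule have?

Atom tally by fragment:
  CH3 → C:1 H:3
  CH(OCH3) → C:2 H:4 O:1
  CH2 → C:1 H:2
  CH(F) → C:1 H:1 F:1
  CH(CH3) → C:2 H:4
  CH3 → C:1 H:3
Element totals:
  C: 8
  H: 17
  F: 1
  O: 1
Molecular formula: C8H17FO.
DoU = (2C + 2 + N − H − X) / 2 = (2·8 + 2 + 0 − 17 − 1) / 2 = 0.

0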